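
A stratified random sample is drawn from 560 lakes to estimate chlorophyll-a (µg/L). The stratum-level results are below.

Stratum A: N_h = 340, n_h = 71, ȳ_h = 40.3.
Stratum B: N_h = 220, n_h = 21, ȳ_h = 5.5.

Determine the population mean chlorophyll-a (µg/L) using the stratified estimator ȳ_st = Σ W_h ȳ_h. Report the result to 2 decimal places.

ȳ_st ≈ 26.63

N = Σ N_h = 560. Stratum weights W_h = N_h/N.
ȳ_st = (340·40.3 + 220·5.5) / 560 = 26.6286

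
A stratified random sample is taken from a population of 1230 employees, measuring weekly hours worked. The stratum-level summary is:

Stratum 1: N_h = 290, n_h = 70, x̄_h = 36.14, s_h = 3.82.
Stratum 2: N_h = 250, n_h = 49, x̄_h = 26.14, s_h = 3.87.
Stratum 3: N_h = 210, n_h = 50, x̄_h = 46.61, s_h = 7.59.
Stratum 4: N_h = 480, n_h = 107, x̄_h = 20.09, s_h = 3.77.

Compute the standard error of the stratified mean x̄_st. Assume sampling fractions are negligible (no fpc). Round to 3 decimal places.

SE(x̄_st) ≈ 0.279

V̂(x̄_st) = Σ W_h² s_h²/n_h, with W_h = N_h/N and N = 1230:
  stratum 1: (290/1230)²·3.82²/70 = 0.0115882
  stratum 2: (250/1230)²·3.87²/49 = 0.0126269
  stratum 3: (210/1230)²·7.59²/50 = 0.0335847
  stratum 4: (480/1230)²·3.77²/107 = 0.0202288
V̂(x̄_st) = 0.0780286
SE(x̄_st) = √0.0780286 = 0.279336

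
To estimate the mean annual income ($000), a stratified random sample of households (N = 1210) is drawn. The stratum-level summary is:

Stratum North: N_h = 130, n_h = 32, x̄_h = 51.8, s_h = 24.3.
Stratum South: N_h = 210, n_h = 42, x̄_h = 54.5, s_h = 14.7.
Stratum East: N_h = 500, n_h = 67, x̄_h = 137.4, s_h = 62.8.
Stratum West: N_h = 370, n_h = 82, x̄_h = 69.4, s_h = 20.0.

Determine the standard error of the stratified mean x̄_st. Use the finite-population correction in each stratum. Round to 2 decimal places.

SE(x̄_st) ≈ 3.06

V̂(x̄_st) = Σ W_h² (1 − n_h/N_h) s_h²/n_h, with W_h = N_h/N and N = 1210:
  stratum North: (130/1210)²·(1 − 32/130)·24.3²/32 = 0.160569
  stratum South: (210/1210)²·(1 − 42/210)·14.7²/42 = 0.123978
  stratum East: (500/1210)²·(1 − 67/500)·62.8²/67 = 8.70426
  stratum West: (370/1210)²·(1 − 82/370)·20.0²/82 = 0.355034
V̂(x̄_st) = 9.34384
SE(x̄_st) = √9.34384 = 3.05677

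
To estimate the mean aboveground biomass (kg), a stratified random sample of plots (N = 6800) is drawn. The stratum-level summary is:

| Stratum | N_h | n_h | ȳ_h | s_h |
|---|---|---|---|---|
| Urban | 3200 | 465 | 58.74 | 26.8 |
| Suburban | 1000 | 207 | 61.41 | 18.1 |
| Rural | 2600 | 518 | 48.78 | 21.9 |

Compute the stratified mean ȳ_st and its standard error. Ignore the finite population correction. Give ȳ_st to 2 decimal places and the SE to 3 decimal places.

ȳ_st = Σ W_h ȳ_h = (3200·58.74 + 1000·61.41 + 2600·48.78)/6800 = 55.32441
V̂(ȳ_st) = Σ W_h² s_h²/n_h, with W_h = N_h/N and N = 6800:
  stratum Urban: (3200/6800)²·26.8²/465 = 0.342057
  stratum Suburban: (1000/6800)²·18.1²/207 = 0.034227
  stratum Rural: (2600/6800)²·21.9²/518 = 0.135359
V̂(ȳ_st) = 0.511643
SE(ȳ_st) = √0.511643 = 0.715292

ȳ_st ≈ 55.32, SE ≈ 0.715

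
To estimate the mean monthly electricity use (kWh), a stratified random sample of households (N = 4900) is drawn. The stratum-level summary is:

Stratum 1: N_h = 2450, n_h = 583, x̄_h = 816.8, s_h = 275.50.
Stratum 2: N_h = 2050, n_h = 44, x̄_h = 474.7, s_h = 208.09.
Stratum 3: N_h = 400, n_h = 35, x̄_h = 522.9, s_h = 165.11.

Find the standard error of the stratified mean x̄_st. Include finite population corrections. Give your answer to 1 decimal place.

V̂(x̄_st) = Σ W_h² (1 − n_h/N_h) s_h²/n_h, with W_h = N_h/N and N = 4900:
  stratum 1: (2450/4900)²·(1 − 583/2450)·275.50²/583 = 24.8024
  stratum 2: (2050/4900)²·(1 − 44/2050)·208.09²/44 = 168.555
  stratum 3: (400/4900)²·(1 − 35/400)·165.11²/35 = 4.7363
V̂(x̄_st) = 198.094
SE(x̄_st) = √198.094 = 14.0746

SE(x̄_st) ≈ 14.1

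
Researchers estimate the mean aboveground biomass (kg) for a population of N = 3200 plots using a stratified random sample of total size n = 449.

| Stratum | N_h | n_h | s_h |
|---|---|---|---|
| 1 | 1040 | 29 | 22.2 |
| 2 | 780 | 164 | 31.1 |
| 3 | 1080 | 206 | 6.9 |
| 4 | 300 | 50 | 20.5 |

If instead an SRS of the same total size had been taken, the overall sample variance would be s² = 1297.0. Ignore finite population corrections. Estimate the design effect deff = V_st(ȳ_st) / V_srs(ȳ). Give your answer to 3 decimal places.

deff ≈ 0.777

V̂(ȳ_st) = Σ W_h² s_h²/n_h, with W_h = N_h/N and N = 3200:
  stratum 1: (1040/3200)²·22.2²/29 = 1.79504
  stratum 2: (780/3200)²·31.1²/164 = 0.350402
  stratum 3: (1080/3200)²·6.9²/206 = 0.0263256
  stratum 4: (300/3200)²·20.5²/50 = 0.0738721
V_st = 2.24564
V_srs = s²/n = 1297.0/449 = 2.88864
deff = V_st / V_srs = 2.24564/2.88864 = 0.7774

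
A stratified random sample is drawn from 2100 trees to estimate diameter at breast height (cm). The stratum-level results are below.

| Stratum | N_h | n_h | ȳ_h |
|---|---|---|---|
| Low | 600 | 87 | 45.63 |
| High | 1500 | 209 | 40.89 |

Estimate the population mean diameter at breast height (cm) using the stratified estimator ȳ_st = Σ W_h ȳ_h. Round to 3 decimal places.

ȳ_st ≈ 42.244

N = Σ N_h = 2100. Stratum weights W_h = N_h/N.
ȳ_st = (600·45.63 + 1500·40.89) / 2100 = 42.24429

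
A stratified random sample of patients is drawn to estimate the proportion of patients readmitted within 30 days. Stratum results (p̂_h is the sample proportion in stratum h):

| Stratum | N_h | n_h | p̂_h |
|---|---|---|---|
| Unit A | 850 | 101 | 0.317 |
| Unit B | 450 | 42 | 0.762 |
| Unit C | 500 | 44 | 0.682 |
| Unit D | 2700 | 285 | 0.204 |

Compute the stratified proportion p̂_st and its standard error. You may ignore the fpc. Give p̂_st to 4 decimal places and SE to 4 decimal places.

p̂_st ≈ 0.3343, SE ≈ 0.0197

N = 4500; stratum weights W_h = N_h/N.
p̂_st = Σ W_h p̂_h = (850·0.317 + 450·0.762 + 500·0.682 + 2700·0.204)/4500 = 0.33426
V̂(p̂_st) = Σ W_h² p̂_h(1−p̂_h)/(n_h−1):
  stratum Unit A: (850/4500)²·0.317·0.683/100 = 7.7249e-05
  stratum Unit B: (450/4500)²·0.762·0.238/41 = 4.42332e-05
  stratum Unit C: (500/4500)²·0.682·0.318/43 = 6.2267e-05
  stratum Unit D: (2700/4500)²·0.204·0.796/284 = 0.000205839
V̂(p̂_st) = 0.000389588; SE = √V̂ = 0.019738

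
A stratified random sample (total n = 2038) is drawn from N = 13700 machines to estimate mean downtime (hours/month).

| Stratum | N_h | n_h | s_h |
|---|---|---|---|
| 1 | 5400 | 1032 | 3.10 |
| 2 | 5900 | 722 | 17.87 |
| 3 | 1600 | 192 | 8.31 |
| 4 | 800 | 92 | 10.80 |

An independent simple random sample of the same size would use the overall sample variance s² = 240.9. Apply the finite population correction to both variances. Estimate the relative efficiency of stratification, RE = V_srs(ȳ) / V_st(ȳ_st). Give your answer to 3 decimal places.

V̂(ȳ_st) = Σ W_h² (1 − n_h/N_h) s_h²/n_h, with W_h = N_h/N and N = 13700:
  stratum 1: (5400/13700)²·(1 − 1032/5400)·3.10²/1032 = 0.00117025
  stratum 2: (5900/13700)²·(1 − 722/5900)·17.87²/722 = 0.0719921
  stratum 3: (1600/13700)²·(1 − 192/1600)·8.31²/192 = 0.004317
  stratum 4: (800/13700)²·(1 − 92/800)·10.80²/92 = 0.00382597
V_st = 0.0813053
V_srs = (1 − 2038/13700)·240.9/2038 = 0.10062
Relative efficiency = V_srs / V_st = 0.10062/0.0813053 = 1.2376

RE ≈ 1.238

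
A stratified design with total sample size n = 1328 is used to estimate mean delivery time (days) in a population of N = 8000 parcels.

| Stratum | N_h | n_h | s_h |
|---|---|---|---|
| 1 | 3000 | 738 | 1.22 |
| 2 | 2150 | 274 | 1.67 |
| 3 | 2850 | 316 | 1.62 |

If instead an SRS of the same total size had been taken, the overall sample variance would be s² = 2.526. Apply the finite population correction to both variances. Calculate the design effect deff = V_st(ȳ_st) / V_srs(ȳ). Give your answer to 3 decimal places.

deff ≈ 1.130

V̂(ȳ_st) = Σ W_h² (1 − n_h/N_h) s_h²/n_h, with W_h = N_h/N and N = 8000:
  stratum 1: (3000/8000)²·(1 − 738/3000)·1.22²/738 = 0.000213844
  stratum 2: (2150/8000)²·(1 − 274/2150)·1.67²/274 = 0.000641466
  stratum 3: (2850/8000)²·(1 − 316/2850)·1.62²/316 = 0.000937162
V_st = 0.00179247
V_srs = (1 − 1328/8000)·2.526/1328 = 0.00158636
deff = V_st / V_srs = 0.00179247/0.00158636 = 1.1299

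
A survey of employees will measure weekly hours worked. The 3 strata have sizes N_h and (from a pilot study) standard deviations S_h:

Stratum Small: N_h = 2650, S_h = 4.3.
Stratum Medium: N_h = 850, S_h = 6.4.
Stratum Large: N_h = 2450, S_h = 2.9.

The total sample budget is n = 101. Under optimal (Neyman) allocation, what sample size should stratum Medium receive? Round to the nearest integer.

Neyman allocation: n_h = n · N_h S_h / Σ N_i S_i, with n = 101.
  stratum Small: N_h·S_h = 2650·4.3 = 11395.00
  stratum Medium: N_h·S_h = 850·6.4 = 5440.00
  stratum Large: N_h·S_h = 2450·2.9 = 7105.00
Σ N_h S_h = 23940.00
n for stratum Medium = 101·5440.00/23940.00 = 22.951 → 23

23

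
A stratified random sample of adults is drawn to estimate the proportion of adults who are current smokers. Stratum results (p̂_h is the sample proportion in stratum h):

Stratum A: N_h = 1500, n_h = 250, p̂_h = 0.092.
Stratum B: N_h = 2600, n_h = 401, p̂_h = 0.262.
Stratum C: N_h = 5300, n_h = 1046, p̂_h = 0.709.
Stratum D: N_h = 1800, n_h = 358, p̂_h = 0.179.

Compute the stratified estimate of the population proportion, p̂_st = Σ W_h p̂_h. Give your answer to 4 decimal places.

N = 11200; stratum weights W_h = N_h/N.
p̂_st = Σ W_h p̂_h = (1500·0.092 + 2600·0.262 + 5300·0.709 + 1800·0.179)/11200 = 0.43742

p̂_st ≈ 0.4374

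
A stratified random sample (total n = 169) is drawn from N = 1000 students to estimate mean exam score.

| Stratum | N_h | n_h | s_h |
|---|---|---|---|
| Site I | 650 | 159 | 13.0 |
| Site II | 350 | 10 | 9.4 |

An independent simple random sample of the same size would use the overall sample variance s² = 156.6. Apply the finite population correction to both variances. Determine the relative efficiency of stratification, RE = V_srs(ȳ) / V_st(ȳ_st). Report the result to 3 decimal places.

V̂(ȳ_st) = Σ W_h² (1 − n_h/N_h) s_h²/n_h, with W_h = N_h/N and N = 1000:
  stratum Site I: (650/1000)²·(1 − 159/650)·13.0²/159 = 0.339222
  stratum Site II: (350/1000)²·(1 − 10/350)·9.4²/10 = 1.05148
V_st = 1.39071
V_srs = (1 − 169/1000)·156.6/169 = 0.770027
Relative efficiency = V_srs / V_st = 0.770027/1.39071 = 0.5537

RE ≈ 0.554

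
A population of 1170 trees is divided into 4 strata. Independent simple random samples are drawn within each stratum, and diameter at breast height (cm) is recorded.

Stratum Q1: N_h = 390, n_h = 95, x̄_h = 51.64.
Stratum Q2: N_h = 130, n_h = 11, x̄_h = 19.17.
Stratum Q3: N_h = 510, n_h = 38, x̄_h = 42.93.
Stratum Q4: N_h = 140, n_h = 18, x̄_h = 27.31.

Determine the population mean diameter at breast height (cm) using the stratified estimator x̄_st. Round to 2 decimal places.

x̄_st ≈ 41.32

N = Σ N_h = 1170. Stratum weights W_h = N_h/N.
x̄_st = (390·51.64 + 130·19.17 + 510·42.93 + 140·27.31) / 1170 = 41.3243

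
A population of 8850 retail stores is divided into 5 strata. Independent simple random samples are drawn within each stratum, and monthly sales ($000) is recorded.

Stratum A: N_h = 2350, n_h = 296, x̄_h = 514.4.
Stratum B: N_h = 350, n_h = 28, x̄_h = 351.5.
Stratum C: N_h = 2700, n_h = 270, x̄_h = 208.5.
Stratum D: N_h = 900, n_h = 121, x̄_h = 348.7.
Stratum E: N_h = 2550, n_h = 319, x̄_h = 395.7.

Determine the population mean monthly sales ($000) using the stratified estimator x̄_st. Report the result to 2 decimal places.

x̄_st ≈ 363.58

N = Σ N_h = 8850. Stratum weights W_h = N_h/N.
x̄_st = (2350·514.4 + 350·351.5 + 2700·208.5 + 900·348.7 + 2550·395.7) / 8850 = 363.5797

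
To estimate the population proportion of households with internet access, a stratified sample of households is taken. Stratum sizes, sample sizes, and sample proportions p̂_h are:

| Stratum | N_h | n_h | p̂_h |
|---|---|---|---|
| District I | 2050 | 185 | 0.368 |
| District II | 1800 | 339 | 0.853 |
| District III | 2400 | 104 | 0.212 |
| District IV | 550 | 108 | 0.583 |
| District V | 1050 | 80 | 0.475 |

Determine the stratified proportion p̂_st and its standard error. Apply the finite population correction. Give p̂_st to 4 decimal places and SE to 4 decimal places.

N = 7850; stratum weights W_h = N_h/N.
p̂_st = Σ W_h p̂_h = (2050·0.368 + 1800·0.853 + 2400·0.212 + 550·0.583 + 1050·0.475)/7850 = 0.46089
V̂(p̂_st) = Σ W_h² (1 − n_h/N_h) p̂_h(1−p̂_h)/(n_h−1):
  stratum District I: (2050/7850)²·(1 − 185/2050)·0.368·0.632/184 = 7.84225e-05
  stratum District II: (1800/7850)²·(1 − 339/1800)·0.853·0.147/338 = 1.58319e-05
  stratum District III: (2400/7850)²·(1 − 104/2400)·0.212·0.788/103 = 0.000145034
  stratum District IV: (550/7850)²·(1 − 108/550)·0.583·0.417/107 = 8.96327e-06
  stratum District V: (1050/7850)²·(1 − 80/1050)·0.475·0.525/79 = 5.21732e-05
V̂(p̂_st) = 0.000300424; SE = √V̂ = 0.0173328

p̂_st ≈ 0.4609, SE ≈ 0.0173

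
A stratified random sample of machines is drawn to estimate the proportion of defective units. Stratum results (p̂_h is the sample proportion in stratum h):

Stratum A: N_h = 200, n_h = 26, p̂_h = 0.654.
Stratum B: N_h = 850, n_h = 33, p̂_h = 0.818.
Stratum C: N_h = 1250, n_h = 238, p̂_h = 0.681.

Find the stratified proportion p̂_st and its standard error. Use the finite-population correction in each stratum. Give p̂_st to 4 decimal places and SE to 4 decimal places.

N = 2300; stratum weights W_h = N_h/N.
p̂_st = Σ W_h p̂_h = (200·0.654 + 850·0.818 + 1250·0.681)/2300 = 0.72928
V̂(p̂_st) = Σ W_h² (1 − n_h/N_h) p̂_h(1−p̂_h)/(n_h−1):
  stratum A: (200/2300)²·(1 − 26/200)·0.654·0.346/25 = 5.95439e-05
  stratum B: (850/2300)²·(1 − 33/850)·0.818·0.182/32 = 0.000610745
  stratum C: (1250/2300)²·(1 − 238/1250)·0.681·0.319/237 = 0.000219192
V̂(p̂_st) = 0.000889481; SE = √V̂ = 0.0298242

p̂_st ≈ 0.7293, SE ≈ 0.0298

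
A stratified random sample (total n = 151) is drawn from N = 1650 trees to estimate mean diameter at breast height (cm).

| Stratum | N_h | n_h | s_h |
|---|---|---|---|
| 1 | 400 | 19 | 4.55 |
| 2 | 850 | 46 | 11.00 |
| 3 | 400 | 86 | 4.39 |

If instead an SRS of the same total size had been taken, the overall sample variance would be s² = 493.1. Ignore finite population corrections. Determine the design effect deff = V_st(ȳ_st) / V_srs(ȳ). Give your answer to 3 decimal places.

deff ≈ 0.237

V̂(ȳ_st) = Σ W_h² s_h²/n_h, with W_h = N_h/N and N = 1650:
  stratum 1: (400/1650)²·4.55²/19 = 0.0640356
  stratum 2: (850/1650)²·11.00²/46 = 0.698068
  stratum 3: (400/1650)²·4.39²/86 = 0.0131699
V_st = 0.775273
V_srs = s²/n = 493.1/151 = 3.26556
deff = V_st / V_srs = 0.775273/3.26556 = 0.2374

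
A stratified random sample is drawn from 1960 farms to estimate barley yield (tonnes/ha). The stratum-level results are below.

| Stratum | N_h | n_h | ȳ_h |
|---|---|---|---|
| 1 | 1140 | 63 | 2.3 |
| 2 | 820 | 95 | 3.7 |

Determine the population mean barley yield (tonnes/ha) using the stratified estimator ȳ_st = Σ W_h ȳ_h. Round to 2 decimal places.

N = Σ N_h = 1960. Stratum weights W_h = N_h/N.
ȳ_st = (1140·2.3 + 820·3.7) / 1960 = 2.8857

ȳ_st ≈ 2.89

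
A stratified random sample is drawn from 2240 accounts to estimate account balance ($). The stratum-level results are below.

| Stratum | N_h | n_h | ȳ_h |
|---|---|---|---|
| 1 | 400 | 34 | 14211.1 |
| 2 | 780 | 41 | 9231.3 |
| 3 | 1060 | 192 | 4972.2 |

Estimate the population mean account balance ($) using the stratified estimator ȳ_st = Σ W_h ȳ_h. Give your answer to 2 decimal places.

ȳ_st ≈ 8105.08

N = Σ N_h = 2240. Stratum weights W_h = N_h/N.
ȳ_st = (400·14211.1 + 780·9231.3 + 1060·4972.2) / 2240 = 8105.0830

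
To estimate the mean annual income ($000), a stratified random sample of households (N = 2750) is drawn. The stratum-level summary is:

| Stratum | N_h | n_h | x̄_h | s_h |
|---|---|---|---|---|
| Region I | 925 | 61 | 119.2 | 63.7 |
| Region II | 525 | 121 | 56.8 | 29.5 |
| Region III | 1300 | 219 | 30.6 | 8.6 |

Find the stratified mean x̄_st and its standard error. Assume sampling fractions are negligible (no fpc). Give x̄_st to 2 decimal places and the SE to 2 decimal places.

x̄_st = Σ W_h x̄_h = (925·119.2 + 525·56.8 + 1300·30.6)/2750 = 65.40364
V̂(x̄_st) = Σ W_h² s_h²/n_h, with W_h = N_h/N and N = 2750:
  stratum Region I: (925/2750)²·63.7²/61 = 7.52605
  stratum Region II: (525/2750)²·29.5²/121 = 0.262127
  stratum Region III: (1300/2750)²·8.6²/219 = 0.07547
V̂(x̄_st) = 7.86365
SE(x̄_st) = √7.86365 = 2.80422

x̄_st ≈ 65.40, SE ≈ 2.80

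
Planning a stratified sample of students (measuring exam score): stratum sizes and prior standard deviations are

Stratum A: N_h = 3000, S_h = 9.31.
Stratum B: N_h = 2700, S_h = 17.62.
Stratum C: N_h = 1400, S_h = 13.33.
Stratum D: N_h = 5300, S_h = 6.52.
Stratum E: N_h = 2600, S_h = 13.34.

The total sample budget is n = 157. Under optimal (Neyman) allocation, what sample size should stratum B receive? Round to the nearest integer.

46

Neyman allocation: n_h = n · N_h S_h / Σ N_i S_i, with n = 157.
  stratum A: N_h·S_h = 3000·9.31 = 27930.00
  stratum B: N_h·S_h = 2700·17.62 = 47574.00
  stratum C: N_h·S_h = 1400·13.33 = 18662.00
  stratum D: N_h·S_h = 5300·6.52 = 34556.00
  stratum E: N_h·S_h = 2600·13.34 = 34684.00
Σ N_h S_h = 163406.00
n for stratum B = 157·47574.00/163406.00 = 45.709 → 46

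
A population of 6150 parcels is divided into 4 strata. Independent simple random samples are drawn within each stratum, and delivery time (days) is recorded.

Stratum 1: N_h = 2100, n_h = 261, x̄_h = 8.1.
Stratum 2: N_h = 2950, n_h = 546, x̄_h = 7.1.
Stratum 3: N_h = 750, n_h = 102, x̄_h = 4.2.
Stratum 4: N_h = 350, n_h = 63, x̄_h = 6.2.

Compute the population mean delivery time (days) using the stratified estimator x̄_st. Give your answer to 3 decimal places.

x̄_st ≈ 7.037

N = Σ N_h = 6150. Stratum weights W_h = N_h/N.
x̄_st = (2100·8.1 + 2950·7.1 + 750·4.2 + 350·6.2) / 6150 = 7.03659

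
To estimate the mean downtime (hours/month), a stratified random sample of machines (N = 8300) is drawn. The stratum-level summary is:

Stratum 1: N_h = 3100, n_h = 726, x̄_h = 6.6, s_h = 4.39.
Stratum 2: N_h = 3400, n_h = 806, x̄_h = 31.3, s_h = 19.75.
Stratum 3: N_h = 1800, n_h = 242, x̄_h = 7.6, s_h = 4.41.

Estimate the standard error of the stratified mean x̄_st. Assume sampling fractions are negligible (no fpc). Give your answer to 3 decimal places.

SE(x̄_st) ≈ 0.298

V̂(x̄_st) = Σ W_h² s_h²/n_h, with W_h = N_h/N and N = 8300:
  stratum 1: (3100/8300)²·4.39²/726 = 0.00370305
  stratum 2: (3400/8300)²·19.75²/806 = 0.0812084
  stratum 3: (1800/8300)²·4.41²/242 = 0.00377964
V̂(x̄_st) = 0.0886911
SE(x̄_st) = √0.0886911 = 0.29781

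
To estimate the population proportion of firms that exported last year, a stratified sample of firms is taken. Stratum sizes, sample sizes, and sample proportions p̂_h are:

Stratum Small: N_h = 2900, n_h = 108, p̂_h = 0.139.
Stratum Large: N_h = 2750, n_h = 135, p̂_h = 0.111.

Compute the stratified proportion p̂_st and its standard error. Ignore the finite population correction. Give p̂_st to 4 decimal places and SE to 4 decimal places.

p̂_st ≈ 0.1254, SE ≈ 0.0217

N = 5650; stratum weights W_h = N_h/N.
p̂_st = Σ W_h p̂_h = (2900·0.139 + 2750·0.111)/5650 = 0.12537
V̂(p̂_st) = Σ W_h² p̂_h(1−p̂_h)/(n_h−1):
  stratum Small: (2900/5650)²·0.139·0.861/107 = 0.000294668
  stratum Large: (2750/5650)²·0.111·0.889/134 = 0.000174457
V̂(p̂_st) = 0.000469125; SE = √V̂ = 0.0216593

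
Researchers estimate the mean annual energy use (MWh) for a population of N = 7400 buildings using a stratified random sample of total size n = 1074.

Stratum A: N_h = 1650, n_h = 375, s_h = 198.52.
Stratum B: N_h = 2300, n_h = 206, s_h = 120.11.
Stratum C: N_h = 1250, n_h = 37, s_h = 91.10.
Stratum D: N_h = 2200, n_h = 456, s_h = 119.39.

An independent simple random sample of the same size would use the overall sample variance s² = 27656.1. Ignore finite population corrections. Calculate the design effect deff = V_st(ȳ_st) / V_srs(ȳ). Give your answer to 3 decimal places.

V̂(ȳ_st) = Σ W_h² s_h²/n_h, with W_h = N_h/N and N = 7400:
  stratum A: (1650/7400)²·198.52²/375 = 5.22494
  stratum B: (2300/7400)²·120.11²/206 = 6.76524
  stratum C: (1250/7400)²·91.10²/37 = 6.40017
  stratum D: (2200/7400)²·119.39²/456 = 2.76282
V_st = 21.1532
V_srs = s²/n = 27656.1/1074 = 25.7506
deff = V_st / V_srs = 21.1532/25.7506 = 0.8215

deff ≈ 0.821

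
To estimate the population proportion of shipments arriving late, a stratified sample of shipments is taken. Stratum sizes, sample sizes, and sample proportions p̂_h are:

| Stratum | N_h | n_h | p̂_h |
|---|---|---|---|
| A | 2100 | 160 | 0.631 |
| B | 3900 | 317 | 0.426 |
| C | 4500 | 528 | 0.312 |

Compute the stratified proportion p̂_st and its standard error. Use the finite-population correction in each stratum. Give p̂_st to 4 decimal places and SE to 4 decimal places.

N = 10500; stratum weights W_h = N_h/N.
p̂_st = Σ W_h p̂_h = (2100·0.631 + 3900·0.426 + 4500·0.312)/10500 = 0.41814
V̂(p̂_st) = Σ W_h² (1 − n_h/N_h) p̂_h(1−p̂_h)/(n_h−1):
  stratum A: (2100/10500)²·(1 − 160/2100)·0.631·0.369/159 = 5.41129e-05
  stratum B: (3900/10500)²·(1 − 317/3900)·0.426·0.574/316 = 9.8077e-05
  stratum C: (4500/10500)²·(1 − 528/4500)·0.312·0.688/527 = 6.60352e-05
V̂(p̂_st) = 0.000218225; SE = √V̂ = 0.0147724

p̂_st ≈ 0.4181, SE ≈ 0.0148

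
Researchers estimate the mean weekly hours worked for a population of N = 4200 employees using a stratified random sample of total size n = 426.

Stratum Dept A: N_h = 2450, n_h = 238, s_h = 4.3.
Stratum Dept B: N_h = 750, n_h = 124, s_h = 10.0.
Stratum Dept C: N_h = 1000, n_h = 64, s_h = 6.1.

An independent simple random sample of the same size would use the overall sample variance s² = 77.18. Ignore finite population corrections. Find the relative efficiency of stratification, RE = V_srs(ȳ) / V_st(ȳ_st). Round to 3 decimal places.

RE ≈ 2.129

V̂(ȳ_st) = Σ W_h² s_h²/n_h, with W_h = N_h/N and N = 4200:
  stratum Dept A: (2450/4200)²·4.3²/238 = 0.0264359
  stratum Dept B: (750/4200)²·10.0²/124 = 0.0257159
  stratum Dept C: (1000/4200)²·6.1²/64 = 0.0329595
V_st = 0.0851113
V_srs = s²/n = 77.18/426 = 0.181174
Relative efficiency = V_srs / V_st = 0.181174/0.0851113 = 2.1287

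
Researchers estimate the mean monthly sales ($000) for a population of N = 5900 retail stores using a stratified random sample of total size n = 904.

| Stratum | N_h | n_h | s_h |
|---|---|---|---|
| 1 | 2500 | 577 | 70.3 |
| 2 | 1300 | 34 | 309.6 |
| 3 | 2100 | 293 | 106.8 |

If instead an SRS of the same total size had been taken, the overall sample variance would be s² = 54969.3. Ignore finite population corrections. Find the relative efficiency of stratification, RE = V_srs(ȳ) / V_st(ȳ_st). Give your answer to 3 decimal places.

V̂(ȳ_st) = Σ W_h² s_h²/n_h, with W_h = N_h/N and N = 5900:
  stratum 1: (2500/5900)²·70.3²/577 = 1.53784
  stratum 2: (1300/5900)²·309.6²/34 = 136.869
  stratum 3: (2100/5900)²·106.8²/293 = 4.93185
V_st = 143.339
V_srs = s²/n = 54969.3/904 = 60.8067
Relative efficiency = V_srs / V_st = 60.8067/143.339 = 0.4242

RE ≈ 0.424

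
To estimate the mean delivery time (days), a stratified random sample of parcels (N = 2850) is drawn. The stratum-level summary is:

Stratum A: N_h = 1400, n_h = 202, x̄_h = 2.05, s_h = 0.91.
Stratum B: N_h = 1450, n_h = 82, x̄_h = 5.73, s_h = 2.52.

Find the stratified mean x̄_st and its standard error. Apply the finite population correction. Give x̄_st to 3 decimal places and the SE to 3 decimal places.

x̄_st = Σ W_h x̄_h = (1400·2.05 + 1450·5.73)/2850 = 3.92228
V̂(x̄_st) = Σ W_h² (1 − n_h/N_h) s_h²/n_h, with W_h = N_h/N and N = 2850:
  stratum A: (1400/2850)²·(1 − 202/1400)·0.91²/202 = 0.000846499
  stratum B: (1450/2850)²·(1 − 82/1450)·2.52²/82 = 0.0189126
V̂(x̄_st) = 0.0197591
SE(x̄_st) = √0.0197591 = 0.140567

x̄_st ≈ 3.922, SE ≈ 0.141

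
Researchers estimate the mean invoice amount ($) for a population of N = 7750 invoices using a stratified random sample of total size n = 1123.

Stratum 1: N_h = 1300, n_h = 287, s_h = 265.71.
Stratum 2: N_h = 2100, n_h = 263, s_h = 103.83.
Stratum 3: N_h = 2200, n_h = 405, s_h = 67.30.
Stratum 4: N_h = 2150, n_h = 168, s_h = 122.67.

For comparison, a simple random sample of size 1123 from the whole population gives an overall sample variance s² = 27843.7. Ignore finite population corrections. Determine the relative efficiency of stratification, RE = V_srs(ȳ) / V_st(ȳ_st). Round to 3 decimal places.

RE ≈ 1.399

V̂(ȳ_st) = Σ W_h² s_h²/n_h, with W_h = N_h/N and N = 7750:
  stratum 1: (1300/7750)²·265.71²/287 = 6.92177
  stratum 2: (2100/7750)²·103.83²/263 = 3.00971
  stratum 3: (2200/7750)²·67.30²/405 = 0.901191
  stratum 4: (2150/7750)²·122.67²/168 = 6.89352
V_st = 17.7262
V_srs = s²/n = 27843.7/1123 = 24.794
Relative efficiency = V_srs / V_st = 24.794/17.7262 = 1.3987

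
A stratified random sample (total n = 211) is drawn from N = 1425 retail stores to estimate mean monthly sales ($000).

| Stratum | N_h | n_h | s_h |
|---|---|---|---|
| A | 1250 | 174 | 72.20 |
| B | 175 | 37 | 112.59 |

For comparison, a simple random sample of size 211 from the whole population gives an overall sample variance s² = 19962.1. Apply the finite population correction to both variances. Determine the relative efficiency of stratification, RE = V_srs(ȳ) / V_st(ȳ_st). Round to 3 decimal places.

RE ≈ 3.370

V̂(ȳ_st) = Σ W_h² (1 − n_h/N_h) s_h²/n_h, with W_h = N_h/N and N = 1425:
  stratum A: (1250/1425)²·(1 − 174/1250)·72.20²/174 = 19.8435
  stratum B: (175/1425)²·(1 − 37/175)·112.59²/37 = 4.0746
V_st = 23.9181
V_srs = (1 − 211/1425)·19962.1/211 = 80.5986
Relative efficiency = V_srs / V_st = 80.5986/23.9181 = 3.3698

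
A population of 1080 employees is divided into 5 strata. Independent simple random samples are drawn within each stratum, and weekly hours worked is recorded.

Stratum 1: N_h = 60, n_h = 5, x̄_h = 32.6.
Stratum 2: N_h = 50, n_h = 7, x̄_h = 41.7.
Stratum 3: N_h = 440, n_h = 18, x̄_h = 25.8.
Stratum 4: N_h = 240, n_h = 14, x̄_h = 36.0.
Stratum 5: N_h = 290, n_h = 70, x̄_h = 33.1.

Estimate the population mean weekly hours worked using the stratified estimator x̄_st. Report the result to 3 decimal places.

N = Σ N_h = 1080. Stratum weights W_h = N_h/N.
x̄_st = (60·32.6 + 50·41.7 + 440·25.8 + 240·36.0 + 290·33.1) / 1080 = 31.14074

x̄_st ≈ 31.141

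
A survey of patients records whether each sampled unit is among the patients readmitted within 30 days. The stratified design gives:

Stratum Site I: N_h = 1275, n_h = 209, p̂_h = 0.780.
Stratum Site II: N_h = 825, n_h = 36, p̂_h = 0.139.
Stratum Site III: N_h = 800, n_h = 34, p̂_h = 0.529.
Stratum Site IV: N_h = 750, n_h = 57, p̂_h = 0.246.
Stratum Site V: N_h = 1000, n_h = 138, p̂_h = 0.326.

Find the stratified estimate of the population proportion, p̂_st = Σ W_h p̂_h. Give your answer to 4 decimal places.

N = 4650; stratum weights W_h = N_h/N.
p̂_st = Σ W_h p̂_h = (1275·0.780 + 825·0.139 + 800·0.529 + 750·0.246 + 1000·0.326)/4650 = 0.43933

p̂_st ≈ 0.4393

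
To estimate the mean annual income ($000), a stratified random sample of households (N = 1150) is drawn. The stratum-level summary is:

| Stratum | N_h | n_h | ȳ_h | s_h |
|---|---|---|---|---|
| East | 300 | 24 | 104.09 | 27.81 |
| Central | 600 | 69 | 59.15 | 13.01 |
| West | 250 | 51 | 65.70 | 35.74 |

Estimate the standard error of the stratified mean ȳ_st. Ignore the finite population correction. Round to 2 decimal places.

SE(ȳ_st) ≈ 2.01

V̂(ȳ_st) = Σ W_h² s_h²/n_h, with W_h = N_h/N and N = 1150:
  stratum East: (300/1150)²·27.81²/24 = 2.19299
  stratum Central: (600/1150)²·13.01²/69 = 0.667748
  stratum West: (250/1150)²·35.74²/51 = 1.18365
V̂(ȳ_st) = 4.04439
SE(ȳ_st) = √4.04439 = 2.01107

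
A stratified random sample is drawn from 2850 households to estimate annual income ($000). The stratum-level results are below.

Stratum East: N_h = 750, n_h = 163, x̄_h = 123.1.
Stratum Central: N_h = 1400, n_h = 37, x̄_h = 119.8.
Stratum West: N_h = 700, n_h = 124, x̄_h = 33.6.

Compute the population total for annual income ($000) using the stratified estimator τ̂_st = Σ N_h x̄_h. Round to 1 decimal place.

τ̂_st ≈ 283565.0

τ̂_st = Σ N_h x̄_h = 750·123.1 + 1400·119.8 + 700·33.6 = 283565.0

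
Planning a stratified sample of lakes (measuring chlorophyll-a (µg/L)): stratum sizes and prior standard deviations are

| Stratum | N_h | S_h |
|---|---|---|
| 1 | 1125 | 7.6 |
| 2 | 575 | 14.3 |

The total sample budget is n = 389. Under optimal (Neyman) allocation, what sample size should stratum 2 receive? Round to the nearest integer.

Neyman allocation: n_h = n · N_h S_h / Σ N_i S_i, with n = 389.
  stratum 1: N_h·S_h = 1125·7.6 = 8550.00
  stratum 2: N_h·S_h = 575·14.3 = 8222.50
Σ N_h S_h = 16772.50
n for stratum 2 = 389·8222.50/16772.50 = 190.702 → 191

191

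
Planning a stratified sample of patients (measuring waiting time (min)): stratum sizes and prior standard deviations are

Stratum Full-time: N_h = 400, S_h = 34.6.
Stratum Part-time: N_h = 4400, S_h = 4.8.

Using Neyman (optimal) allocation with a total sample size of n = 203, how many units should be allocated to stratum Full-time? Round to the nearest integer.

Neyman allocation: n_h = n · N_h S_h / Σ N_i S_i, with n = 203.
  stratum Full-time: N_h·S_h = 400·34.6 = 13840.00
  stratum Part-time: N_h·S_h = 4400·4.8 = 21120.00
Σ N_h S_h = 34960.00
n for stratum Full-time = 203·13840.00/34960.00 = 80.364 → 80

80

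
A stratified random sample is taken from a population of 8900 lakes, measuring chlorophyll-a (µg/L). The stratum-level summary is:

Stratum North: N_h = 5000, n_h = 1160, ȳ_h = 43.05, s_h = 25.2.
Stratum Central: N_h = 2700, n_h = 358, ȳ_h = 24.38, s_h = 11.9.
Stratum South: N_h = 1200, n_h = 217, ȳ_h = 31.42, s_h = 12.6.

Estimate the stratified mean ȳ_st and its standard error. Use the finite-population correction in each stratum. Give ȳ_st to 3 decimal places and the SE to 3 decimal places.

ȳ_st ≈ 35.818, SE ≈ 0.419

ȳ_st = Σ W_h ȳ_h = (5000·43.05 + 2700·24.38 + 1200·31.42)/8900 = 35.81798
V̂(ȳ_st) = Σ W_h² (1 − n_h/N_h) s_h²/n_h, with W_h = N_h/N and N = 8900:
  stratum North: (5000/8900)²·(1 − 1160/5000)·25.2²/1160 = 0.132698
  stratum Central: (2700/8900)²·(1 − 358/2700)·11.9²/358 = 0.0315778
  stratum South: (1200/8900)²·(1 − 217/1200)·12.6²/217 = 0.0108952
V̂(ȳ_st) = 0.175171
SE(ȳ_st) = √0.175171 = 0.418534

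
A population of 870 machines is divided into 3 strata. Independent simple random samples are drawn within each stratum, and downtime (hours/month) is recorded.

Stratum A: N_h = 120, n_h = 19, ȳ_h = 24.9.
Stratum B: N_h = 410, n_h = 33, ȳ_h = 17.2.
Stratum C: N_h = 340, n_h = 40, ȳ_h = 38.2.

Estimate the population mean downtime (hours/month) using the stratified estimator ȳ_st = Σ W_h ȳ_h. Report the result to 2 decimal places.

ȳ_st ≈ 26.47

N = Σ N_h = 870. Stratum weights W_h = N_h/N.
ȳ_st = (120·24.9 + 410·17.2 + 340·38.2) / 870 = 26.4690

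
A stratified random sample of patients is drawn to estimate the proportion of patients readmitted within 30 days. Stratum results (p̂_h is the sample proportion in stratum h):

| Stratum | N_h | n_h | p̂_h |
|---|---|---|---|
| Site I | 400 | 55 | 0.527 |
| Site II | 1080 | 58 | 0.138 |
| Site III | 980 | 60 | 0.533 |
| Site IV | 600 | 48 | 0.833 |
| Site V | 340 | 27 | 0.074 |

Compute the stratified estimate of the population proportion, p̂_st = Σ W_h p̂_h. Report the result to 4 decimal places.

p̂_st ≈ 0.4139

N = 3400; stratum weights W_h = N_h/N.
p̂_st = Σ W_h p̂_h = (400·0.527 + 1080·0.138 + 980·0.533 + 600·0.833 + 340·0.074)/3400 = 0.41386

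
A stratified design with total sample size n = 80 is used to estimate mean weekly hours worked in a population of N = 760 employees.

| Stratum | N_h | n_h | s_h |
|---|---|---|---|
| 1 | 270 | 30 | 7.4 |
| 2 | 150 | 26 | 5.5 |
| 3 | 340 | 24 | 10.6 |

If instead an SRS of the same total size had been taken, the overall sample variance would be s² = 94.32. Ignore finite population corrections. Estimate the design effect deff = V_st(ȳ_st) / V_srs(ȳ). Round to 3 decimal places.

deff ≈ 1.029

V̂(ȳ_st) = Σ W_h² s_h²/n_h, with W_h = N_h/N and N = 760:
  stratum 1: (270/760)²·7.4²/30 = 0.230379
  stratum 2: (150/760)²·5.5²/26 = 0.0453218
  stratum 3: (340/760)²·10.6²/24 = 0.936982
V_st = 1.21268
V_srs = s²/n = 94.32/80 = 1.179
deff = V_st / V_srs = 1.21268/1.179 = 1.0286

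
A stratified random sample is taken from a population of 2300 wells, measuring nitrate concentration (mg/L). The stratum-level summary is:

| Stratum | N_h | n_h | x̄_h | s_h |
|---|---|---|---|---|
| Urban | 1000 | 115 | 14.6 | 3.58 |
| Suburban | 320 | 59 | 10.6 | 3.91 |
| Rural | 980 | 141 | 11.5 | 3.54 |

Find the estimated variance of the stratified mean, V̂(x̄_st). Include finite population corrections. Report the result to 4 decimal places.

V̂(x̄_st) = Σ W_h² (1 − n_h/N_h) s_h²/n_h, with W_h = N_h/N and N = 2300:
  stratum Urban: (1000/2300)²·(1 − 115/1000)·3.58²/115 = 0.0186447
  stratum Suburban: (320/2300)²·(1 − 59/320)·3.91²/59 = 0.00409106
  stratum Rural: (980/2300)²·(1 − 141/980)·3.54²/141 = 0.013814
V̂(x̄_st) = 0.0365498

V̂(x̄_st) ≈ 0.0365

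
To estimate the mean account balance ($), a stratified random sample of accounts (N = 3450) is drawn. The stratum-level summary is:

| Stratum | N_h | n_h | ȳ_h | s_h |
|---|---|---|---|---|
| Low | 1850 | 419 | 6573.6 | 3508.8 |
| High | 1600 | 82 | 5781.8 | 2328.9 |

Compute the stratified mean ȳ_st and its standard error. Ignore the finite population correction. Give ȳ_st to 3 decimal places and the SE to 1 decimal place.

ȳ_st ≈ 6206.388, SE ≈ 150.6

ȳ_st = Σ W_h ȳ_h = (1850·6573.6 + 1600·5781.8)/3450 = 6206.38841
V̂(ȳ_st) = Σ W_h² s_h²/n_h, with W_h = N_h/N and N = 3450:
  stratum Low: (1850/3450)²·3508.8²/419 = 8449.06
  stratum High: (1600/3450)²·2328.9²/82 = 14226.2
V̂(ȳ_st) = 22675.3
SE(ȳ_st) = √22675.3 = 150.583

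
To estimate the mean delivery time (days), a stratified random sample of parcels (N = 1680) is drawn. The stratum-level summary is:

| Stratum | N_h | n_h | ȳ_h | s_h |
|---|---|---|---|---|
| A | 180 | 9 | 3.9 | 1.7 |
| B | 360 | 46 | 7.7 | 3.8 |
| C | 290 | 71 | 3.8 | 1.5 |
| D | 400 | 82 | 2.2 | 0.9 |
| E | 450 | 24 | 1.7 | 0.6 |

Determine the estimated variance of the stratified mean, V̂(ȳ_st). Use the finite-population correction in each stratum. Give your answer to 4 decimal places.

V̂(ȳ_st) ≈ 0.0183

V̂(ȳ_st) = Σ W_h² (1 − n_h/N_h) s_h²/n_h, with W_h = N_h/N and N = 1680:
  stratum A: (180/1680)²·(1 − 9/180)·1.7²/9 = 0.00350191
  stratum B: (360/1680)²·(1 − 46/360)·3.8²/46 = 0.0125725
  stratum C: (290/1680)²·(1 − 71/290)·1.5²/71 = 0.000713096
  stratum D: (400/1680)²·(1 − 82/400)·0.9²/82 = 0.000445184
  stratum E: (450/1680)²·(1 − 24/450)·0.6²/24 = 0.00101881
V̂(ȳ_st) = 0.0182515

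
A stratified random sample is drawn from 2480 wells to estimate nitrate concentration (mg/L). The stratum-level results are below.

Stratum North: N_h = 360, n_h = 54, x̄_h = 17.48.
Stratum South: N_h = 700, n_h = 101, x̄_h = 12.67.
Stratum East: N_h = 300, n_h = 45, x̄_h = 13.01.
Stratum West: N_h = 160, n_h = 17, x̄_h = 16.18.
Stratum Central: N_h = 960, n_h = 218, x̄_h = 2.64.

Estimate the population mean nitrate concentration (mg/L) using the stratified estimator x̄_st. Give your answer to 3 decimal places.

x̄_st ≈ 9.753

N = Σ N_h = 2480. Stratum weights W_h = N_h/N.
x̄_st = (360·17.48 + 700·12.67 + 300·13.01 + 160·16.18 + 960·2.64) / 2480 = 9.75323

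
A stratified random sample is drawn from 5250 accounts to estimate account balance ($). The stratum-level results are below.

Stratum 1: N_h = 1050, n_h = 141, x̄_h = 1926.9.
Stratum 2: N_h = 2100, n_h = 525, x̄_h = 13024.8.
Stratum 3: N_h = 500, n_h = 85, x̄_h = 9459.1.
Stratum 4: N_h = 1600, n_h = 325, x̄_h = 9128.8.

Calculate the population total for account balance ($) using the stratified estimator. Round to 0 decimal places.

τ̂_st ≈ 48710955

τ̂_st = Σ N_h x̄_h = 1050·1926.9 + 2100·13024.8 + 500·9459.1 + 1600·9128.8 = 48710955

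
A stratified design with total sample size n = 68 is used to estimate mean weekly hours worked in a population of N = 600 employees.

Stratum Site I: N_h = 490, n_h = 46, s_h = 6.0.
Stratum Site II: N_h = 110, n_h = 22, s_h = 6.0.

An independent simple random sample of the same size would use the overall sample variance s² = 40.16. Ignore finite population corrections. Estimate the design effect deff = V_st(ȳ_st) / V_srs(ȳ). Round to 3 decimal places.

V̂(ȳ_st) = Σ W_h² s_h²/n_h, with W_h = N_h/N and N = 600:
  stratum Site I: (490/600)²·6.0²/46 = 0.521957
  stratum Site II: (110/600)²·6.0²/22 = 0.055
V_st = 0.576957
V_srs = s²/n = 40.16/68 = 0.590588
deff = V_st / V_srs = 0.576957/0.590588 = 0.9769

deff ≈ 0.977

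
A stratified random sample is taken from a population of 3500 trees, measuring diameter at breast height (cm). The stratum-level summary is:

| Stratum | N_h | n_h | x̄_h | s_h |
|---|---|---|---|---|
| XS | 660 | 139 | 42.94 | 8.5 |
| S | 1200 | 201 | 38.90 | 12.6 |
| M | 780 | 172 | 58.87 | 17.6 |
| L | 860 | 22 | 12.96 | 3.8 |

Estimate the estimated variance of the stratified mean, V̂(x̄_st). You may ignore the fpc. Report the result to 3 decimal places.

V̂(x̄_st) ≈ 0.240

V̂(x̄_st) = Σ W_h² s_h²/n_h, with W_h = N_h/N and N = 3500:
  stratum XS: (660/3500)²·8.5²/139 = 0.0184831
  stratum S: (1200/3500)²·12.6²/201 = 0.0928478
  stratum M: (780/3500)²·17.6²/172 = 0.0894438
  stratum L: (860/3500)²·3.8²/22 = 0.0396283
V̂(x̄_st) = 0.240403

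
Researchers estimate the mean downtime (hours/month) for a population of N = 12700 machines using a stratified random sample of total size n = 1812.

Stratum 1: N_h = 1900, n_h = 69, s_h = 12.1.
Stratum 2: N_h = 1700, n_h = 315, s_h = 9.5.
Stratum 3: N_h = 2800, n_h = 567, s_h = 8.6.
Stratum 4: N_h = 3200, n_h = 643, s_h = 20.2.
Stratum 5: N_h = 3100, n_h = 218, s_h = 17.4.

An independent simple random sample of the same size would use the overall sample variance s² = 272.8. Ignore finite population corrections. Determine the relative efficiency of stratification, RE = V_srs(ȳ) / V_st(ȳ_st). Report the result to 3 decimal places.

RE ≈ 0.827

V̂(ȳ_st) = Σ W_h² s_h²/n_h, with W_h = N_h/N and N = 12700:
  stratum 1: (1900/12700)²·12.1²/69 = 0.0474921
  stratum 2: (1700/12700)²·9.5²/315 = 0.00513366
  stratum 3: (2800/12700)²·8.6²/567 = 0.00634048
  stratum 4: (3200/12700)²·20.2²/643 = 0.0402888
  stratum 5: (3100/12700)²·17.4²/218 = 0.0827481
V_st = 0.182003
V_srs = s²/n = 272.8/1812 = 0.150552
Relative efficiency = V_srs / V_st = 0.150552/0.182003 = 0.8272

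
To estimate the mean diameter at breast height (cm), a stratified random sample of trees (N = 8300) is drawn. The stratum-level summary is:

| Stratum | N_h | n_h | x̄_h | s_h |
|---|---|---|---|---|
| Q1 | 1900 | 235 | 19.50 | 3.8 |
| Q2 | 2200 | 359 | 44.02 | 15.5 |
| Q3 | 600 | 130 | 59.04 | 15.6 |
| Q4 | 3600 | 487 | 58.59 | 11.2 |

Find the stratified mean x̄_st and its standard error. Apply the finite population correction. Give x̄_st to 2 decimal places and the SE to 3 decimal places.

x̄_st ≈ 45.81, SE ≈ 0.303

x̄_st = Σ W_h x̄_h = (1900·19.50 + 2200·44.02 + 600·59.04 + 3600·58.59)/8300 = 45.81229
V̂(x̄_st) = Σ W_h² (1 − n_h/N_h) s_h²/n_h, with W_h = N_h/N and N = 8300:
  stratum Q1: (1900/8300)²·(1 − 235/1900)·3.8²/235 = 0.0028217
  stratum Q2: (2200/8300)²·(1 − 359/2200)·15.5²/359 = 0.039345
  stratum Q3: (600/8300)²·(1 − 130/600)·15.6²/130 = 0.007663
  stratum Q4: (3600/8300)²·(1 − 487/3600)·11.2²/487 = 0.0419018
V̂(x̄_st) = 0.0917315
SE(x̄_st) = √0.0917315 = 0.302872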